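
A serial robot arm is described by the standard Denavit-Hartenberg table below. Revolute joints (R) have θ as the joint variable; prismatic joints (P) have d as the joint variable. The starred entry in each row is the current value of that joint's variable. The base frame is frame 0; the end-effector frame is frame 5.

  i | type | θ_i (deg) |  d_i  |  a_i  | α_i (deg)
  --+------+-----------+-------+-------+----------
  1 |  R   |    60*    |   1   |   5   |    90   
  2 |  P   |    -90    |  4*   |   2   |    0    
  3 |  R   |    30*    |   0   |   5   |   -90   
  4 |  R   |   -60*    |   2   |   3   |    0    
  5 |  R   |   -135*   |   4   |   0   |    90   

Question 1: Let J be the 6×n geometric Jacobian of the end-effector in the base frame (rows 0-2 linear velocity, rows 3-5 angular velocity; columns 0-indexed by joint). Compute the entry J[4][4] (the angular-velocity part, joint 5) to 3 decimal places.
0.750

axis z_4 = (0.4330,0.7500,0.5000); lever o_n−o_4 = (1.7321,3.0000,2.0000)
cross product → J_v[:, 4] = (0.0000,0.0000,-0.0000)
J_ω[:, 4] = z_4
entry J[4][4] = 0.7500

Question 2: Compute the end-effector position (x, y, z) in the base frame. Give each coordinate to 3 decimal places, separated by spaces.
after link 1: o_1 = (2.5000, 4.3301, 1.0000)
after link 2: o_2 = (5.9641, 2.3301, -1.0000)
after link 3: o_3 = (7.2141, 4.4952, -5.3301)
after link 4: o_4 = (10.7051, 5.3457, -5.6292)
after link 5: o_5 = (12.4372, 8.3457, -3.6292)

12.437 8.346 -3.629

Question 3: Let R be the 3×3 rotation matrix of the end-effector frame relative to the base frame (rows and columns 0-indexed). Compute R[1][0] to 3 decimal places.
End-effector x-axis (col 0 of R) = (-0.4656,-0.2888,0.8365)
R[1][0] = -0.2888

-0.289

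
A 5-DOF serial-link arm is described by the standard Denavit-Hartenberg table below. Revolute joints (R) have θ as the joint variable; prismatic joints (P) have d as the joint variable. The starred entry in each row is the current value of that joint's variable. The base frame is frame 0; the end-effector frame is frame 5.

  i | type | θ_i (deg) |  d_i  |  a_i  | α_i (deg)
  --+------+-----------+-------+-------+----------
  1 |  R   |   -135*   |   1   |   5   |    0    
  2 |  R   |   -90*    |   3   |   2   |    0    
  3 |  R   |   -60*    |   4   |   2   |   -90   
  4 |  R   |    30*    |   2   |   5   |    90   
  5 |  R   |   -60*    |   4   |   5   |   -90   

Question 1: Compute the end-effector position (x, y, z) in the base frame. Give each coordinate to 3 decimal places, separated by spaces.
after link 1: o_1 = (-3.5355, -3.5355, 1.0000)
after link 2: o_2 = (-4.9497, -2.1213, 4.0000)
after link 3: o_3 = (-4.4321, -0.1895, 8.0000)
after link 4: o_4 = (-5.2432, 4.5108, 5.5000)
after link 5: o_5 = (0.0173, 7.4132, 7.7141)

0.017 7.413 7.714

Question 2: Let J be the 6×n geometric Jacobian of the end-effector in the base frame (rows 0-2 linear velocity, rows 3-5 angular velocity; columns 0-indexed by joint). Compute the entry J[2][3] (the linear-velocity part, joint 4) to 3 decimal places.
-8.495

axis z_3 = (-0.9659,0.2588,0.0000); lever o_n−o_3 = (4.4494,7.6026,-0.2859)
cross product → J_v[:, 3] = (-0.0740,-0.2762,-8.4952)
J_ω[:, 3] = z_3
entry J[2][3] = -8.4952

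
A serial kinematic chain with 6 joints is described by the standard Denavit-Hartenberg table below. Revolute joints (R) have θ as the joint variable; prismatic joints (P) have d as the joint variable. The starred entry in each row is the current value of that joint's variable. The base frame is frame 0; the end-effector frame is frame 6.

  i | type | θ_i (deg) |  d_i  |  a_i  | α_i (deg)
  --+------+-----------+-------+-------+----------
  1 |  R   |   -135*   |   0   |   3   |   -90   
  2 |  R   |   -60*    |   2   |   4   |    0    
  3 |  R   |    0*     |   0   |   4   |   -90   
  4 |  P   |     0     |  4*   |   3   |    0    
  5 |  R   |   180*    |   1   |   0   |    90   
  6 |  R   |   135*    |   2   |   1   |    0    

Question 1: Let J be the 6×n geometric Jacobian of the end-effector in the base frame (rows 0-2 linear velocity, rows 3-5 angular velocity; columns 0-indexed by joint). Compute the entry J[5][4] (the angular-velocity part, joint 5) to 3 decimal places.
axis z_4 = (-0.6124,-0.6124,-0.5000); lever o_n−o_4 = (-2.7096,0.1188,-0.2412)
cross product → J_v[:, 4] = (0.2071,1.2071,-1.7321)
J_ω[:, 4] = z_4
entry J[5][4] = -0.5000

-0.500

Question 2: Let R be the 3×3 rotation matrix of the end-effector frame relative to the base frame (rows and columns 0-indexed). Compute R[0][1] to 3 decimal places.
End-effector y-axis (col 1 of R) = (0.1830,0.1830,0.9659)
R[0][1] = 0.1830

0.183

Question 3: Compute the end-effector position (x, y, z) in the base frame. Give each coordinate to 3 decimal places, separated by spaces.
-9.755 -9.755 7.285

after link 1: o_1 = (-2.1213, -2.1213, 0.0000)
after link 2: o_2 = (-2.1213, -4.9497, 3.4641)
after link 3: o_3 = (-3.5355, -6.3640, 6.9282)
after link 4: o_4 = (-7.0457, -9.8741, 7.5263)
after link 5: o_5 = (-7.6581, -10.4865, 7.0263)
after link 6: o_6 = (-9.7553, -9.7553, 7.2851)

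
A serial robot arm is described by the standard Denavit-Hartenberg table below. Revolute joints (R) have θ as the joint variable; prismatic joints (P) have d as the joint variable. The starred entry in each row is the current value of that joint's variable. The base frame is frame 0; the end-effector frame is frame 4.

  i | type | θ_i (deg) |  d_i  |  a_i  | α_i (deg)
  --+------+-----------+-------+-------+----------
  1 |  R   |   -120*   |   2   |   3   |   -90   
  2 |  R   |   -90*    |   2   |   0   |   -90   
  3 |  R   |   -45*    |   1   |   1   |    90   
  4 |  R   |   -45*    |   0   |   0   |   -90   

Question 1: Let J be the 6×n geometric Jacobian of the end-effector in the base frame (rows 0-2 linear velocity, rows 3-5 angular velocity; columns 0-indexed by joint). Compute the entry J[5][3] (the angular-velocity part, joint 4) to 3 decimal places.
axis z_3 = (0.6124,-0.3536,-0.7071); lever o_n−o_3 = (0.0000,0.0000,0.0000)
cross product → J_v[:, 3] = (0.0000,-0.0000,0.0000)
J_ω[:, 3] = z_3
entry J[5][3] = -0.7071

-0.707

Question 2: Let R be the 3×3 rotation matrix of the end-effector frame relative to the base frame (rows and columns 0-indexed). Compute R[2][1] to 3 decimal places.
End-effector y-axis (col 1 of R) = (-0.6124,0.3536,0.7071)
R[2][1] = 0.7071

0.707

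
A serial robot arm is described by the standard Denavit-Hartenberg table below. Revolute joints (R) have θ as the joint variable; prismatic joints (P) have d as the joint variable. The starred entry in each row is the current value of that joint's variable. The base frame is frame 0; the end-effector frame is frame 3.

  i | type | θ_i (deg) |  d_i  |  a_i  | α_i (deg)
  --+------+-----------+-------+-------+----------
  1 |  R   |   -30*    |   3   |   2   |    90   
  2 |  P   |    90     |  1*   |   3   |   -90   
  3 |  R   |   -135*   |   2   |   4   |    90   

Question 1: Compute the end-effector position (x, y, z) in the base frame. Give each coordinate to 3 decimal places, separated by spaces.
-1.914 -3.316 3.172

after link 1: o_1 = (1.7321, -1.0000, 3.0000)
after link 2: o_2 = (1.2321, -1.8660, 6.0000)
after link 3: o_3 = (-1.9142, -3.3155, 3.1716)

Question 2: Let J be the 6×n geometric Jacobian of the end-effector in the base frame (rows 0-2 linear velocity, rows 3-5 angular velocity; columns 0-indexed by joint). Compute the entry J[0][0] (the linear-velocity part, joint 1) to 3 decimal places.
axis z_0 = ẑ; lever o_n−o_0 = (-1.9142,-3.3155,3.1716)
cross product → J_v[:, 0] = (3.3155,-1.9142,0.0000)
J_ω[:, 0] = z_0
entry J[0][0] = 3.3155

3.316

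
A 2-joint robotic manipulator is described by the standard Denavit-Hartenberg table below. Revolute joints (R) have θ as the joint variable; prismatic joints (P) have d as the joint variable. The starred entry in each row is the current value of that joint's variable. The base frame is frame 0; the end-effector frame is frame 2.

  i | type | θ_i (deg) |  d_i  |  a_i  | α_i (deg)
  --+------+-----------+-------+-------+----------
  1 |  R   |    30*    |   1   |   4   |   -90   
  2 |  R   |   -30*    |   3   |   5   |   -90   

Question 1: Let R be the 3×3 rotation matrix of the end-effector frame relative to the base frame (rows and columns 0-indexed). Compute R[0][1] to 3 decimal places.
0.500

End-effector y-axis (col 1 of R) = (0.5000,-0.8660,-0.0000)
R[0][1] = 0.5000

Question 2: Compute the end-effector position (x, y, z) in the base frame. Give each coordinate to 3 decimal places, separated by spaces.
after link 1: o_1 = (3.4641, 2.0000, 1.0000)
after link 2: o_2 = (5.7141, 6.7631, 3.5000)

5.714 6.763 3.500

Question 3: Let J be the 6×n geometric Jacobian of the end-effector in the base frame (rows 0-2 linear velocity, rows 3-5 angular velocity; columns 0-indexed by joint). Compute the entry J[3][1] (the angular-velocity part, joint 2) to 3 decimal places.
-0.500

axis z_1 = (-0.5000,0.8660,0.0000); lever o_n−o_1 = (2.2500,4.7631,2.5000)
cross product → J_v[:, 1] = (2.1651,1.2500,-4.3301)
J_ω[:, 1] = z_1
entry J[3][1] = -0.5000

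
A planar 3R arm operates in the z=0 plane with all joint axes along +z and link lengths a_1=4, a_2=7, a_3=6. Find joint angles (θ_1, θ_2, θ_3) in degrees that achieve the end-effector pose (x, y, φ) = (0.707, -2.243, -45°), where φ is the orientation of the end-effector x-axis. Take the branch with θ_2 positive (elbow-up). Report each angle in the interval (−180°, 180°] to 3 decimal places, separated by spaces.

wrist centre = target − a_3·(cos φ, sin φ) = (-3.5356, 1.9996)
cos θ_2 = (16.4993−4²−7²)/(2·4·7) = -0.8661; θ_2 = 150.0067° (elbow-up)
β = atan2(1.9996,-3.5356) = 150.5089°; ψ = atan2(3.4993,-2.0626) = 120.5163°
θ_1 = β − ψ = 29.9926°
θ_3 = φ − θ_1 − θ_2 = 135.0007° (wrapped to (-180°,180°])

29.993 150.007 135.001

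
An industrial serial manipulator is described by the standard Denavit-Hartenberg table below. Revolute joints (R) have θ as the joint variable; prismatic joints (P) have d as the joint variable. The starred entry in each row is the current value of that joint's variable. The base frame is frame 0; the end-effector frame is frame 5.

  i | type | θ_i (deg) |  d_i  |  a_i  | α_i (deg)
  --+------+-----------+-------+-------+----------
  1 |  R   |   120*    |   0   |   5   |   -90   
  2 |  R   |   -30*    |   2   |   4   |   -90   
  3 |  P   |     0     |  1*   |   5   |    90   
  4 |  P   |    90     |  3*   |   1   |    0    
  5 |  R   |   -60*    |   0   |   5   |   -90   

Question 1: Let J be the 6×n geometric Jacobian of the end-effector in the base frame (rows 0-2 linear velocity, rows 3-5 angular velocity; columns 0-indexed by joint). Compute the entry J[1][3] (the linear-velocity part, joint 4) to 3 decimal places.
-0.500

prismatic axis z_3 = (-0.8660,-0.5000,0.0000)
J_v[:, 3] = z_3; J_ω[:, 3] = (0,0,0)
entry J[1][3] = -0.5000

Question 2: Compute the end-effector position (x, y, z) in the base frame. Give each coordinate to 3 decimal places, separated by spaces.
-13.727 13.776 2.768

after link 1: o_1 = (-2.5000, 4.3301, 0.0000)
after link 2: o_2 = (-5.9641, 6.3301, 2.0000)
after link 3: o_3 = (-8.3792, 10.5131, 3.6340)
after link 4: o_4 = (-11.2272, 9.4462, 2.7679)
after link 5: o_5 = (-13.7272, 13.7763, 2.7679)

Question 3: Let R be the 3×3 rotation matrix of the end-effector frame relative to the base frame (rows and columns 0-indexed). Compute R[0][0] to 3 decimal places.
End-effector x-axis (col 0 of R) = (-0.5000,0.8660,-0.0000)
R[0][0] = -0.5000

-0.500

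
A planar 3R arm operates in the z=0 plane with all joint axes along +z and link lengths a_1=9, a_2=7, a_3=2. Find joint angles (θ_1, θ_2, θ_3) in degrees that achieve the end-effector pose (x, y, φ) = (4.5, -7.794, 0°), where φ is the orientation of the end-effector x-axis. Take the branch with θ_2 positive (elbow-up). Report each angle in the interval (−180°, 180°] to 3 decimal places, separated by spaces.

wrist centre = target − a_3·(cos φ, sin φ) = (2.5000, -7.7940)
cos θ_2 = (66.9964−9²−7²)/(2·9·7) = -0.5000; θ_2 = 120.0019° (elbow-up)
β = atan2(-7.7940,2.5000) = -72.2159°; ψ = atan2(6.0621,5.4998) = 47.7841°
θ_1 = β − ψ = -120.0000°
θ_3 = φ − θ_1 − θ_2 = -0.0019° (wrapped to (-180°,180°])

-120.000 120.002 -0.002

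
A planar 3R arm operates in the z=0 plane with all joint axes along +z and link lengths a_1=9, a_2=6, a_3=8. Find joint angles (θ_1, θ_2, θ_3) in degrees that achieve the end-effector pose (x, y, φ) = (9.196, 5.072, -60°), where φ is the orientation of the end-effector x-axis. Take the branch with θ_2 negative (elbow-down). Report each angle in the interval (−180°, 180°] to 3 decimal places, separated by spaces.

90.000 -59.998 -90.002

wrist centre = target − a_3·(cos φ, sin φ) = (5.1960, 12.0002)
cos θ_2 = (171.0033−9²−6²)/(2·9·6) = 0.5000; θ_2 = -59.9980° (elbow-down)
β = atan2(12.0002,5.1960) = 66.5877°; ψ = atan2(-5.1960,12.0002) = -23.4125°
θ_1 = β − ψ = 90.0002°
θ_3 = φ − θ_1 − θ_2 = -90.0022° (wrapped to (-180°,180°])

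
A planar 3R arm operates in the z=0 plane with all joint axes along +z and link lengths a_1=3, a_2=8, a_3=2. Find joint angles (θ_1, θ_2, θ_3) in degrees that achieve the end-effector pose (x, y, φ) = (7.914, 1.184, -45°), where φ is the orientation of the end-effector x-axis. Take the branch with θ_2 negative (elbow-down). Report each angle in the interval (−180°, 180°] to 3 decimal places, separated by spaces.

wrist centre = target − a_3·(cos φ, sin φ) = (6.4998, 2.5982)
cos θ_2 = (48.9979−3²−8²)/(2·3·8) = -0.5000; θ_2 = -120.0028° (elbow-down)
β = atan2(2.5982,6.4998) = 21.7885°; ψ = atan2(-6.9280,-1.0003) = -98.2162°
θ_1 = β − ψ = 120.0047°
θ_3 = φ − θ_1 − θ_2 = -45.0019° (wrapped to (-180°,180°])

120.005 -120.003 -45.002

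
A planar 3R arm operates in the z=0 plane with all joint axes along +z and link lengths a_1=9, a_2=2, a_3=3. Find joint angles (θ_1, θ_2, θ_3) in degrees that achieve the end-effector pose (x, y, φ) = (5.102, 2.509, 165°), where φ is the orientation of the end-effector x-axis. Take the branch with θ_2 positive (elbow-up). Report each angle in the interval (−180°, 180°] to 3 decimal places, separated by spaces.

wrist centre = target − a_3·(cos φ, sin φ) = (7.9998, 1.7325)
cos θ_2 = (66.9981−9²−2²)/(2·9·2) = -0.5001; θ_2 = 120.0034° (elbow-up)
β = atan2(1.7325,7.9998) = 12.2200°; ψ = atan2(1.7320,7.9999) = 12.2161°
θ_1 = β − ψ = 0.0040°
θ_3 = φ − θ_1 − θ_2 = 44.9926° (wrapped to (-180°,180°])

0.004 120.003 44.993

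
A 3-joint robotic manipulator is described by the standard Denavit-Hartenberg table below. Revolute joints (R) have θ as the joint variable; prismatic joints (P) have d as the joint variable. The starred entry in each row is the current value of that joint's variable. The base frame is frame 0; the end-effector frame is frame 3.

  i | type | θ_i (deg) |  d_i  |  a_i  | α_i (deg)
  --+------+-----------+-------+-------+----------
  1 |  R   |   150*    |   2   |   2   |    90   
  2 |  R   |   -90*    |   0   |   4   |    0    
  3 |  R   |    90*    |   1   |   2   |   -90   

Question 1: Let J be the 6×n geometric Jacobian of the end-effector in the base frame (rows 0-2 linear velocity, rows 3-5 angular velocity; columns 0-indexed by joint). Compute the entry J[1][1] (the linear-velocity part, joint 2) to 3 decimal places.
axis z_1 = (0.5000,0.8660,0.0000); lever o_n−o_1 = (-1.2321,1.8660,-4.0000)
cross product → J_v[:, 1] = (-3.4641,2.0000,2.0000)
J_ω[:, 1] = z_1
entry J[1][1] = 2.0000

2.000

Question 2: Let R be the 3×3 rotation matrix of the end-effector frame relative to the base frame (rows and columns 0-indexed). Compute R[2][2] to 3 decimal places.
1.000

End-effector z-axis (col 2 of R) = (0.0000,0.0000,1.0000)
R[2][2] = 1.0000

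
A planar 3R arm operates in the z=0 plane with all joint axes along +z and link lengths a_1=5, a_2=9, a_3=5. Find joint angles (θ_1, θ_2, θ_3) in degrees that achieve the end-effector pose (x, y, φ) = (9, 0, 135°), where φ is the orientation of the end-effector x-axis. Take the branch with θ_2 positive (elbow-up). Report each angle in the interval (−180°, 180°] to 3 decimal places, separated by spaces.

-45.000 45.000 135.000

wrist centre = target − a_3·(cos φ, sin φ) = (12.5355, -3.5355)
cos θ_2 = (169.6396−5²−9²)/(2·5·9) = 0.7071; θ_2 = 45.0000° (elbow-up)
β = atan2(-3.5355,12.5355) = -15.7506°; ψ = atan2(6.3640,11.3640) = 29.2494°
θ_1 = β − ψ = -45.0000°
θ_3 = φ − θ_1 − θ_2 = 135.0000° (wrapped to (-180°,180°])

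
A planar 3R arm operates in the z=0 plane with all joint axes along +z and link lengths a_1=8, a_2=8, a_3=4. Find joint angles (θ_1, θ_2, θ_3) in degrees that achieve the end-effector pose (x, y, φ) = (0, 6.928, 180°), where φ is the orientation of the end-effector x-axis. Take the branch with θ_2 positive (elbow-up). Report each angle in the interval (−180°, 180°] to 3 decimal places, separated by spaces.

-0.001 120.001 60.000

wrist centre = target − a_3·(cos φ, sin φ) = (4.0000, 6.9280)
cos θ_2 = (63.9972−8²−8²)/(2·8·8) = -0.5000; θ_2 = 120.0015° (elbow-up)
β = atan2(6.9280,4.0000) = 59.9993°; ψ = atan2(6.9281,3.9998) = 60.0007°
θ_1 = β − ψ = -0.0015°
θ_3 = φ − θ_1 − θ_2 = 60.0000° (wrapped to (-180°,180°])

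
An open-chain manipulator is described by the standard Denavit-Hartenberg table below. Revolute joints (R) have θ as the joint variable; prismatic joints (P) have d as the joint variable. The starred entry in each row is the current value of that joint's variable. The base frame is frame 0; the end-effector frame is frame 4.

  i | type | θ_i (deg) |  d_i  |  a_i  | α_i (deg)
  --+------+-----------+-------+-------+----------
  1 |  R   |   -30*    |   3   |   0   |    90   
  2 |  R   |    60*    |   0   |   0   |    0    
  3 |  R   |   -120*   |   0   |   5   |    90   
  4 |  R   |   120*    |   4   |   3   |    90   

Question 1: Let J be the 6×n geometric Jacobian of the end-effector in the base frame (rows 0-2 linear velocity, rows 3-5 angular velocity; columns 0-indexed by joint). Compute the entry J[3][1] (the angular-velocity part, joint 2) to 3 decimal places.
-0.500

axis z_1 = (-0.5000,-0.8660,0.0000); lever o_n−o_1 = (-2.7835,-1.3929,-5.0311)
cross product → J_v[:, 1] = (4.3571,-2.5155,-1.7141)
J_ω[:, 1] = z_1
entry J[3][1] = -0.5000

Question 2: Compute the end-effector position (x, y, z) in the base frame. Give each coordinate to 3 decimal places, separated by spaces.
after link 1: o_1 = (0.0000, 0.0000, 3.0000)
after link 2: o_2 = (0.0000, 0.0000, 3.0000)
after link 3: o_3 = (2.1651, -1.2500, -1.3301)
after link 4: o_4 = (-2.7835, -1.3929, -2.0311)

-2.783 -1.393 -2.031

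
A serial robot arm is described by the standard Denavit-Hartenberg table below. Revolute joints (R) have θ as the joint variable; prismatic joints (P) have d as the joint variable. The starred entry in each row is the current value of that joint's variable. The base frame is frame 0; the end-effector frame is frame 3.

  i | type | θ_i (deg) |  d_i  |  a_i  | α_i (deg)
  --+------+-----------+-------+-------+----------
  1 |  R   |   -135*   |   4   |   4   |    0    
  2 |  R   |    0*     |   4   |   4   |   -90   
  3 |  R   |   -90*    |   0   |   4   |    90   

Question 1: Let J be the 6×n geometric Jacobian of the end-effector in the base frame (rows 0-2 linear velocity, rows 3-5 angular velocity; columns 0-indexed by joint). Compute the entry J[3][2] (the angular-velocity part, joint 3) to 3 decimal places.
0.707

axis z_2 = (0.7071,-0.7071,0.0000); lever o_n−o_2 = (0.0000,0.0000,4.0000)
cross product → J_v[:, 2] = (-2.8284,-2.8284,0.0000)
J_ω[:, 2] = z_2
entry J[3][2] = 0.7071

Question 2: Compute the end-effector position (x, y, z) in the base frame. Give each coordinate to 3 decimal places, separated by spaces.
after link 1: o_1 = (-2.8284, -2.8284, 4.0000)
after link 2: o_2 = (-5.6569, -5.6569, 8.0000)
after link 3: o_3 = (-5.6569, -5.6569, 12.0000)

-5.657 -5.657 12.000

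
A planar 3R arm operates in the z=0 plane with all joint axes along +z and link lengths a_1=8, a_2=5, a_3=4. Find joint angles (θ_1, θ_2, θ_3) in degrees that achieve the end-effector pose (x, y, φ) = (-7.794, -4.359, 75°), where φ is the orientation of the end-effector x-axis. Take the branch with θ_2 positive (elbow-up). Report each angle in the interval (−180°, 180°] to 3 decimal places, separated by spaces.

-154.077 45.000 -175.923

wrist centre = target − a_3·(cos φ, sin φ) = (-8.8293, -8.2227)
cos θ_2 = (145.5690−8²−5²)/(2·8·5) = 0.7071; θ_2 = 44.9996° (elbow-up)
β = atan2(-8.2227,-8.8293) = -137.0373°; ψ = atan2(3.5355,11.5356) = 17.0397°
θ_1 = β − ψ = -154.0769°
θ_3 = φ − θ_1 − θ_2 = -175.9226° (wrapped to (-180°,180°])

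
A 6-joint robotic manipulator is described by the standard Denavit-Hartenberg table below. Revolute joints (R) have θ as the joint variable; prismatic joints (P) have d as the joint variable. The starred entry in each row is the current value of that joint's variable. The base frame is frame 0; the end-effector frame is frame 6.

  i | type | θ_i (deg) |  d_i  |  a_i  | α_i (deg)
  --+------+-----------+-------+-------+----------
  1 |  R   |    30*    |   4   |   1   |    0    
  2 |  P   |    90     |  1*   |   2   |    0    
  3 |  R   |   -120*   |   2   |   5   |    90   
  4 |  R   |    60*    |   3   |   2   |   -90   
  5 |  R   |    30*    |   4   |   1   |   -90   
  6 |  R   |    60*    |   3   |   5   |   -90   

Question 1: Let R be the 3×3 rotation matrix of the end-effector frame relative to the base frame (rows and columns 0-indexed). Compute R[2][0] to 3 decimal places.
-0.058

End-effector x-axis (col 0 of R) = (0.9665,0.2500,-0.0580)
R[2][0] = -0.0580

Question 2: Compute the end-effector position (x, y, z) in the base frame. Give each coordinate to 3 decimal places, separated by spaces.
6.917 3.580 9.893

after link 1: o_1 = (0.8660, 0.5000, 4.0000)
after link 2: o_2 = (-0.1340, 2.2321, 5.0000)
after link 3: o_3 = (4.8660, 2.2321, 7.0000)
after link 4: o_4 = (5.8660, -0.7679, 8.7321)
after link 5: o_5 = (2.8349, -0.2679, 11.4821)
after link 6: o_6 = (6.9175, 3.5801, 9.8929)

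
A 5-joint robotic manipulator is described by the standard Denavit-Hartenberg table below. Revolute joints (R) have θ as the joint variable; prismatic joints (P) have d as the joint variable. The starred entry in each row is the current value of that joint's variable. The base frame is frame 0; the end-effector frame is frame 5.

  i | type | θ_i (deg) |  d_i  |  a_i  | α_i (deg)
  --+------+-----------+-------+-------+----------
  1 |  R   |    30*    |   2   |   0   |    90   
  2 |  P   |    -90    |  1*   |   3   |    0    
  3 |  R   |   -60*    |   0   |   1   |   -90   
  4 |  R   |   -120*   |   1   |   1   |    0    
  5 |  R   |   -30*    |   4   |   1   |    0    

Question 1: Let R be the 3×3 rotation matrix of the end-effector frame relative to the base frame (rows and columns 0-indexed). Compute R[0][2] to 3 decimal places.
0.433

End-effector z-axis (col 2 of R) = (0.4330,0.2500,-0.8660)
R[0][2] = 0.4330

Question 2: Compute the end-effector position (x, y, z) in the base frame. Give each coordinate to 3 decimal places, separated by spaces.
after link 1: o_1 = (0.0000, 0.0000, 2.0000)
after link 2: o_2 = (0.5000, -0.8660, -1.0000)
after link 3: o_3 = (-0.2500, -1.2990, -1.5000)
after link 4: o_4 = (0.9910, -1.5825, -2.1160)
after link 5: o_5 = (3.6226, -0.6405, -5.1471)

3.623 -0.641 -5.147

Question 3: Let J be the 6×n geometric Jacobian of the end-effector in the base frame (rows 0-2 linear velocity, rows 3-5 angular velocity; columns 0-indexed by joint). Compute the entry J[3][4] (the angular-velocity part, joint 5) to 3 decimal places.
0.433

axis z_4 = (0.4330,0.2500,-0.8660); lever o_n−o_4 = (2.6316,0.9420,-3.0311)
cross product → J_v[:, 4] = (0.0580,-0.9665,-0.2500)
J_ω[:, 4] = z_4
entry J[3][4] = 0.4330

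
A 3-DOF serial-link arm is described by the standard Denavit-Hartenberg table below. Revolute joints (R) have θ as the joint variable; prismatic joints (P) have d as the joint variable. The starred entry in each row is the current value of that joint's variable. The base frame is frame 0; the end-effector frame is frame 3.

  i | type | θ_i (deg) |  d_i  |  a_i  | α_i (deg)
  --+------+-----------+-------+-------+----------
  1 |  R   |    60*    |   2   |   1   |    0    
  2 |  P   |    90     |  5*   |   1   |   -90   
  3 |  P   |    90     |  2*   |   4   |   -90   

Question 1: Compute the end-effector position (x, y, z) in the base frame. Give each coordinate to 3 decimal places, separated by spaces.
-1.366 -0.366 3.000

after link 1: o_1 = (0.5000, 0.8660, 2.0000)
after link 2: o_2 = (-0.3660, 1.3660, 7.0000)
after link 3: o_3 = (-1.3660, -0.3660, 3.0000)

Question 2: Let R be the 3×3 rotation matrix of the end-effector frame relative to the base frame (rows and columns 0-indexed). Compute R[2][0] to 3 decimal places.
-1.000

End-effector x-axis (col 0 of R) = (-0.0000,-0.0000,-1.0000)
R[2][0] = -1.0000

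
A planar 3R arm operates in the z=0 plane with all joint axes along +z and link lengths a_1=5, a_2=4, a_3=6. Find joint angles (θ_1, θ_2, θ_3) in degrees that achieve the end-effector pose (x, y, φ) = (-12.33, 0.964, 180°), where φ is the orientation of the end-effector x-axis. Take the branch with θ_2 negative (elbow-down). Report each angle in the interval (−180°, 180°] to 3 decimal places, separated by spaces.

wrist centre = target − a_3·(cos φ, sin φ) = (-6.3300, 0.9640)
cos θ_2 = (40.9982−5²−4²)/(2·5·4) = -0.0000; θ_2 = -90.0026° (elbow-down)
β = atan2(0.9640,-6.3300) = 171.3409°; ψ = atan2(-4.0000,4.9998) = -38.6608°
θ_1 = β − ψ = 210.0017°
θ_3 = φ − θ_1 − θ_2 = 60.0008° (wrapped to (-180°,180°])

-149.998 -90.003 60.001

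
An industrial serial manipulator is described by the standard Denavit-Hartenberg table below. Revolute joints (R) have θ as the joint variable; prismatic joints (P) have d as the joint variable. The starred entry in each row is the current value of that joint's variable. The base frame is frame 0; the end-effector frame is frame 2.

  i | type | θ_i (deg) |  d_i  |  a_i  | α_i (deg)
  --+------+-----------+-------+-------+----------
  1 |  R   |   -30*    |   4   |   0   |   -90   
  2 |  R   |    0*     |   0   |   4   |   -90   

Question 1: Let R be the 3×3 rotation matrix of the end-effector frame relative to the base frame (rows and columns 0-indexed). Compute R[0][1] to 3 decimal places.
End-effector y-axis (col 1 of R) = (-0.5000,-0.8660,-0.0000)
R[0][1] = -0.5000

-0.500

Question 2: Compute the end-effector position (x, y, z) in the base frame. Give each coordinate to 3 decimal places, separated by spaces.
3.464 -2.000 4.000

after link 1: o_1 = (0.0000, 0.0000, 4.0000)
after link 2: o_2 = (3.4641, -2.0000, 4.0000)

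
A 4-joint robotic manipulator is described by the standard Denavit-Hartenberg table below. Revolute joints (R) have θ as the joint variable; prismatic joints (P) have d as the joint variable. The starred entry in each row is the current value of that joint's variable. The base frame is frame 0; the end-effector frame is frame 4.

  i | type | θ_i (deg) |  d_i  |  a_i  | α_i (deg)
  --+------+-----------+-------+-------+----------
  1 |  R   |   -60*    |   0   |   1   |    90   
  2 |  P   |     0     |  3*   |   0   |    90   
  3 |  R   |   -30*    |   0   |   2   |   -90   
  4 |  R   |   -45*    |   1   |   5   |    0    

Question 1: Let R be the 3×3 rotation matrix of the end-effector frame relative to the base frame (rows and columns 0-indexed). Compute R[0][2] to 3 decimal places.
-0.500

End-effector z-axis (col 2 of R) = (-0.5000,-0.8660,0.0000)
R[0][2] = -0.5000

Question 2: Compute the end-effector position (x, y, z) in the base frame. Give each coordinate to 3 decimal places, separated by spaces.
after link 1: o_1 = (0.5000, -0.8660, 0.0000)
after link 2: o_2 = (-2.0981, -2.3660, 0.0000)
after link 3: o_3 = (-0.3660, -3.3660, 0.0000)
after link 4: o_4 = (2.1958, -5.9998, -3.5355)

2.196 -6.000 -3.536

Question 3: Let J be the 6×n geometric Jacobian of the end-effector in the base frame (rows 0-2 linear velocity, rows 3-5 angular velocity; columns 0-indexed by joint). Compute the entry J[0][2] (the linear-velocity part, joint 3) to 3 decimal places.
-3.634

axis z_2 = (-0.0000,-0.0000,-1.0000); lever o_n−o_2 = (4.2939,-3.6338,-3.5355)
cross product → J_v[:, 2] = (-3.6338,-4.2939,0.0000)
J_ω[:, 2] = z_2
entry J[0][2] = -3.6338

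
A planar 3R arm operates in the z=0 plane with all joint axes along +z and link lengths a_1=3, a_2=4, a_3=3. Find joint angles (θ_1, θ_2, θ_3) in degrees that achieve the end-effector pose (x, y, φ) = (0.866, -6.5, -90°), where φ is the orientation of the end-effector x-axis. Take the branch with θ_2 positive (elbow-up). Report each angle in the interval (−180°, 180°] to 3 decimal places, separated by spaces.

-150.000 120.000 -60.000

wrist centre = target − a_3·(cos φ, sin φ) = (0.8660, -3.5000)
cos θ_2 = (13.0000−3²−4²)/(2·3·4) = -0.5000; θ_2 = 120.0001° (elbow-up)
β = atan2(-3.5000,0.8660) = -76.1025°; ψ = atan2(3.4641,1.0000) = 73.8980°
θ_1 = β − ψ = -150.0005°
θ_3 = φ − θ_1 − θ_2 = -59.9996° (wrapped to (-180°,180°])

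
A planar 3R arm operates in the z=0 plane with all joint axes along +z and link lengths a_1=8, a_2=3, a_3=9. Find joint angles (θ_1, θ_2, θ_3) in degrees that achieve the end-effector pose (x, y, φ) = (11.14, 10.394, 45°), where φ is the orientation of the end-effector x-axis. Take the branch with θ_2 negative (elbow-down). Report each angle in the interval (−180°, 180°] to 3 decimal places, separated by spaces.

59.997 -135.012 120.015

wrist centre = target − a_3·(cos φ, sin φ) = (4.7760, 4.0300)
cos θ_2 = (39.0518−8²−3²)/(2·8·3) = -0.7073; θ_2 = -135.0120° (elbow-down)
β = atan2(4.0300,4.7760) = 40.1578°; ψ = atan2(-2.1209,5.8782) = -19.8395°
θ_1 = β − ψ = 59.9973°
θ_3 = φ − θ_1 − θ_2 = 120.0147° (wrapped to (-180°,180°])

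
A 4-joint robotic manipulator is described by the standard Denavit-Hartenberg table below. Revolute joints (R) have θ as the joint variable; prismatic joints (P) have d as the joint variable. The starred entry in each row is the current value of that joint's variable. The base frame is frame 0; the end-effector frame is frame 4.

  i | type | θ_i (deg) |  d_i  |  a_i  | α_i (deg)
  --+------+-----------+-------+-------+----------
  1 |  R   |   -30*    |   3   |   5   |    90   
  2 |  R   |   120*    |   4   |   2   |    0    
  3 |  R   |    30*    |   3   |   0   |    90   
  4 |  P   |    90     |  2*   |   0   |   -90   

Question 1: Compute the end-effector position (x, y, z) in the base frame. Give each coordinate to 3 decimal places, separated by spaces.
after link 1: o_1 = (4.3301, -2.5000, 3.0000)
after link 2: o_2 = (1.4641, -5.4641, 4.7321)
after link 3: o_3 = (-0.0359, -8.0622, 4.7321)
after link 4: o_4 = (0.8301, -8.5622, 6.4641)

0.830 -8.562 6.464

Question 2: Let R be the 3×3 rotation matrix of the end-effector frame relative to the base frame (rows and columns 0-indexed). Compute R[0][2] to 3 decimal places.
End-effector z-axis (col 2 of R) = (0.7500,-0.4330,-0.5000)
R[0][2] = 0.7500

0.750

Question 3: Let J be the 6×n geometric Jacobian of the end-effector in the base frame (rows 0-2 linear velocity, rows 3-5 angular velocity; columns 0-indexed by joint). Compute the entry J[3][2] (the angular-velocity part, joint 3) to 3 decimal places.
-0.500

axis z_2 = (-0.5000,-0.8660,0.0000); lever o_n−o_2 = (-0.6340,-3.0981,1.7321)
cross product → J_v[:, 2] = (-1.5000,0.8660,1.0000)
J_ω[:, 2] = z_2
entry J[3][2] = -0.5000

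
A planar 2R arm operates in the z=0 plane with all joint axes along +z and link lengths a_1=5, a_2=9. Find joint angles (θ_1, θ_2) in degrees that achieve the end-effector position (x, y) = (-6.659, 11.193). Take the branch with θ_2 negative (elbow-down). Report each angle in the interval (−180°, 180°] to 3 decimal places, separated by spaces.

150.007 -45.013

cos θ_2 = (169.6255−5²−9²)/(2·5·9) = 0.7070; θ_2 = -45.0127° (elbow-down)
β = atan2(11.1930,-6.6590) = 120.7495°; ψ = atan2(-6.3654,11.3626) = -29.2578°
θ_1 = β − ψ = 150.0073°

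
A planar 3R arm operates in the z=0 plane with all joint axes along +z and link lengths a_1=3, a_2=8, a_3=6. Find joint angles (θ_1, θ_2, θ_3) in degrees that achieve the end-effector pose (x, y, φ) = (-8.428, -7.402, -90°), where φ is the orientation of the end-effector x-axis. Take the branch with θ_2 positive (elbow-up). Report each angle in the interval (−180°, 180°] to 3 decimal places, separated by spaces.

119.997 90.004 59.999

wrist centre = target − a_3·(cos φ, sin φ) = (-8.4280, -1.4020)
cos θ_2 = (72.9968−3²−8²)/(2·3·8) = -0.0001; θ_2 = 90.0038° (elbow-up)
β = atan2(-1.4020,-8.4280) = -170.5553°; ψ = atan2(8.0000,2.9995) = 69.4473°
θ_1 = β − ψ = -240.0026°
θ_3 = φ − θ_1 − θ_2 = 59.9988° (wrapped to (-180°,180°])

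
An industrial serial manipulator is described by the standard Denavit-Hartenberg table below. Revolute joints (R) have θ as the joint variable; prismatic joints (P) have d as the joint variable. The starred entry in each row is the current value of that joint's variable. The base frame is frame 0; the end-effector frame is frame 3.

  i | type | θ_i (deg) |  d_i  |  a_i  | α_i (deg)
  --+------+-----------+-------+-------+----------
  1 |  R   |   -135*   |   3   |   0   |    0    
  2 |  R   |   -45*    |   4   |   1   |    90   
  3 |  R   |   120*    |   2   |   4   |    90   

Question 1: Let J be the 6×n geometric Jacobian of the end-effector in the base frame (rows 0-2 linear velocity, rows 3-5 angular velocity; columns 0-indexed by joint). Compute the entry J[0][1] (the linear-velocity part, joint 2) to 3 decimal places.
axis z_1 = (0.0000,0.0000,1.0000); lever o_n−o_1 = (1.0000,2.0000,7.4641)
cross product → J_v[:, 1] = (-2.0000,1.0000,0.0000)
J_ω[:, 1] = z_1
entry J[0][1] = -2.0000

-2.000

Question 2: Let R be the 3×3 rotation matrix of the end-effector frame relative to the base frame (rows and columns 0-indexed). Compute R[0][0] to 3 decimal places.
0.500

End-effector x-axis (col 0 of R) = (0.5000,0.0000,0.8660)
R[0][0] = 0.5000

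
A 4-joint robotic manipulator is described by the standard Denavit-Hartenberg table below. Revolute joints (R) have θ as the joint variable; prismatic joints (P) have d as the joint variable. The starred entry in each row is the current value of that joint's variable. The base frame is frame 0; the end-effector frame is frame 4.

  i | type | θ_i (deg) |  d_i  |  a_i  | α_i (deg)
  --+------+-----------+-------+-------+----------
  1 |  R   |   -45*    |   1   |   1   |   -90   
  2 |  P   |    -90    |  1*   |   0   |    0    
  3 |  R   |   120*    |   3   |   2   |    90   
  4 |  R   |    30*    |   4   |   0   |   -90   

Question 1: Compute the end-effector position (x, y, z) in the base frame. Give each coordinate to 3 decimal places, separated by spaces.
after link 1: o_1 = (0.7071, -0.7071, 1.0000)
after link 2: o_2 = (1.4142, 0.0000, 1.0000)
after link 3: o_3 = (4.7603, 0.8966, 0.0000)
after link 4: o_4 = (6.1745, -0.5176, 3.4641)

6.174 -0.518 3.464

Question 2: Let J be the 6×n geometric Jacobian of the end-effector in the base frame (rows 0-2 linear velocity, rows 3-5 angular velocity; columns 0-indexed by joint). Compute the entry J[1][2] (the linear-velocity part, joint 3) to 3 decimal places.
-1.742

axis z_2 = (0.7071,0.7071,0.0000); lever o_n−o_2 = (4.7603,-0.5176,2.4641)
cross product → J_v[:, 2] = (1.7424,-1.7424,-3.7321)
J_ω[:, 2] = z_2
entry J[1][2] = -1.7424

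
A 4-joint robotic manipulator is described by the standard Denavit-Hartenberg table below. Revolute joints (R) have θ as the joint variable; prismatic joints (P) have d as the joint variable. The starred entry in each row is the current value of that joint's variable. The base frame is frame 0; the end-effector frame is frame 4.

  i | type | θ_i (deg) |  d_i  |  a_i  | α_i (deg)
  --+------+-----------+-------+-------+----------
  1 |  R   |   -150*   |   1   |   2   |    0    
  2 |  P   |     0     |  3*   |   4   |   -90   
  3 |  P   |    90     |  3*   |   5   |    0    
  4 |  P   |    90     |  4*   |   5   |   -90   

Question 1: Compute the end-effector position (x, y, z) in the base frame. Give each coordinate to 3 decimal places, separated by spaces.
2.634 -6.562 -1.000

after link 1: o_1 = (-1.7321, -1.0000, 1.0000)
after link 2: o_2 = (-5.1962, -3.0000, 4.0000)
after link 3: o_3 = (-3.6962, -5.5981, -1.0000)
after link 4: o_4 = (2.6340, -6.5622, -1.0000)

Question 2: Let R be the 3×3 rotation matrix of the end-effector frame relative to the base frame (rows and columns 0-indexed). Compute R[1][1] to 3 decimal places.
0.866

End-effector y-axis (col 1 of R) = (-0.5000,0.8660,-0.0000)
R[1][1] = 0.8660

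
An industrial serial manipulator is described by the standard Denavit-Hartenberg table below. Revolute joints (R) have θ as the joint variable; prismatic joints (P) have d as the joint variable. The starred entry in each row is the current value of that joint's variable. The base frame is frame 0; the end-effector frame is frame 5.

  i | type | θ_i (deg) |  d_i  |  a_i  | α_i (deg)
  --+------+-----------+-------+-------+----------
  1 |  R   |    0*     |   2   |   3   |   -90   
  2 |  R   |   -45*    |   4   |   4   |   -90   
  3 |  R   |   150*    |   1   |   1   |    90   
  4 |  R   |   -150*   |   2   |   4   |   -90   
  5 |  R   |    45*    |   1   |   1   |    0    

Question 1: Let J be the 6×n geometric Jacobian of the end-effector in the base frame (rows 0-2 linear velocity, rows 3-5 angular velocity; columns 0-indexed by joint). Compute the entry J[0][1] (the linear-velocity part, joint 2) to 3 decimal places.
axis z_1 = (0.0000,1.0000,0.0000); lever o_n−o_1 = (3.2938,4.1686,6.4328)
cross product → J_v[:, 1] = (6.4328,0.0000,-3.2938)
J_ω[:, 1] = z_1
entry J[0][1] = 6.4328

6.433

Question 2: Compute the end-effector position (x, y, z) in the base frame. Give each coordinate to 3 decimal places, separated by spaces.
after link 1: o_1 = (3.0000, 0.0000, 2.0000)
after link 2: o_2 = (5.8284, 4.0000, 4.8284)
after link 3: o_3 = (5.9232, 3.5000, 3.5089)
after link 4: o_4 = (7.3374, 3.5000, 7.7516)
after link 5: o_5 = (6.2938, 4.1686, 8.4328)

6.294 4.169 8.433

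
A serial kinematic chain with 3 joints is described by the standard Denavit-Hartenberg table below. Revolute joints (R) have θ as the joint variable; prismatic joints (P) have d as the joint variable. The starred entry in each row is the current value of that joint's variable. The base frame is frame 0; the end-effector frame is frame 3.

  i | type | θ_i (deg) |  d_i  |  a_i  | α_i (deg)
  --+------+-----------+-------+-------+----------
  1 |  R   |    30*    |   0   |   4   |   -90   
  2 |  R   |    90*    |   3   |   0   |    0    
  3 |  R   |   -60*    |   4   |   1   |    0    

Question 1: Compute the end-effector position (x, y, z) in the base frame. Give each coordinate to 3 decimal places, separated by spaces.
after link 1: o_1 = (3.4641, 2.0000, 0.0000)
after link 2: o_2 = (1.9641, 4.5981, 0.0000)
after link 3: o_3 = (0.7141, 8.4952, -0.5000)

0.714 8.495 -0.500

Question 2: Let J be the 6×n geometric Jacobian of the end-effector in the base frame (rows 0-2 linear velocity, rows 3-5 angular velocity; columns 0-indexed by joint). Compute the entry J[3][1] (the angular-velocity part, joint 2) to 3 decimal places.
axis z_1 = (-0.5000,0.8660,0.0000); lever o_n−o_1 = (-2.7500,6.4952,-0.5000)
cross product → J_v[:, 1] = (-0.4330,-0.2500,-0.8660)
J_ω[:, 1] = z_1
entry J[3][1] = -0.5000

-0.500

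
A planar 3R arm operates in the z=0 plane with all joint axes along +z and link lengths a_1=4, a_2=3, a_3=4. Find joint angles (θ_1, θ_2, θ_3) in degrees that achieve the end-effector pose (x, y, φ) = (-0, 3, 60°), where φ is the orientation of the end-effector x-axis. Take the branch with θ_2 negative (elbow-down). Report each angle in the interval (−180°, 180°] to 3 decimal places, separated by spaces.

wrist centre = target − a_3·(cos φ, sin φ) = (-2.0000, -0.4641)
cos θ_2 = (4.2154−4²−3²)/(2·4·3) = -0.8660; θ_2 = -150.0000° (elbow-down)
β = atan2(-0.4641,-2.0000) = -166.9357°; ψ = atan2(-1.5000,1.4019) = -46.9357°
θ_1 = β − ψ = -120.0000°
θ_3 = φ − θ_1 − θ_2 = -30.0000° (wrapped to (-180°,180°])

-120.000 -150.000 -30.000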